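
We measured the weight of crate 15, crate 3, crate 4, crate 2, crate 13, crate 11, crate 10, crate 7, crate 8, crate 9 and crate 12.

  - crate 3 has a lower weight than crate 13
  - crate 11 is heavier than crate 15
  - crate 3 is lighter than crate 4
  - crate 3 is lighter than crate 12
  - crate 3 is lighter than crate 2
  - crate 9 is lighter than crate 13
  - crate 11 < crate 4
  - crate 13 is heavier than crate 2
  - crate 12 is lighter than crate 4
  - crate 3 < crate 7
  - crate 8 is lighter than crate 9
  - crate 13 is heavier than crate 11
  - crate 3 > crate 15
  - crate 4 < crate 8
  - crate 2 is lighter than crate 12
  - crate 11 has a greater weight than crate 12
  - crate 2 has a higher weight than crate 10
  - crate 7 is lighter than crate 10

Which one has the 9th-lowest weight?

crate 8

Chaining the given pairs: crate 15 < crate 3 < crate 7 < crate 10 < crate 2 < crate 12 < crate 11 < crate 4 < crate 8 < crate 9 < crate 13.
The 9th smallest is crate 8.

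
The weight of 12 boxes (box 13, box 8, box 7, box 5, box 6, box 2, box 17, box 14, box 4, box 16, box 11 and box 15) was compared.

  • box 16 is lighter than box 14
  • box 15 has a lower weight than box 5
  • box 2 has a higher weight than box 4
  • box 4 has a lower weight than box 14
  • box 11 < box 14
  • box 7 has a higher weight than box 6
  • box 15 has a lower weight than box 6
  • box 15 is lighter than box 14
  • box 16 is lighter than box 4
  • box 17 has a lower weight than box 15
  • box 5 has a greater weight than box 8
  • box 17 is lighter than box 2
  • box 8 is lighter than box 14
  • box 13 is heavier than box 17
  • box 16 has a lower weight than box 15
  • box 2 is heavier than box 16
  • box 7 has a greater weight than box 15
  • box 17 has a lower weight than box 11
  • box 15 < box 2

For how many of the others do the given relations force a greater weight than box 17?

8

From box 17 the given relations immediately reach box 15, box 2, box 11, box 13.
From those, box 6, box 7, box 5, box 14 — 8 in total.
Nothing else is reachable above box 17; 8 in all.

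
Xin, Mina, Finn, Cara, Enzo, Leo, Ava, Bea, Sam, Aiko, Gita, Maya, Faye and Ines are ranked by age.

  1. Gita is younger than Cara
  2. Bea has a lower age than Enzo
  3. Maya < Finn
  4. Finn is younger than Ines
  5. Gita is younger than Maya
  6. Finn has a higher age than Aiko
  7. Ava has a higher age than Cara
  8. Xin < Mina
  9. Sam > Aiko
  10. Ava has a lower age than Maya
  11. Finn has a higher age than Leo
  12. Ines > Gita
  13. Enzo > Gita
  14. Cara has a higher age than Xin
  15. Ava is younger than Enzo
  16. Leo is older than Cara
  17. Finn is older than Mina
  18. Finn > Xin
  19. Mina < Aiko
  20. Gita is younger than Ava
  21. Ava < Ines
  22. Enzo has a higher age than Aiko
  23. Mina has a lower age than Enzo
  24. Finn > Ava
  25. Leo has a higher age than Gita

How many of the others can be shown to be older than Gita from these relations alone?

7

Directly above Gita: Cara, Leo, Ava, Enzo, Maya, Ines.
One step further: Finn (7 so far).
Nothing else is reachable above Gita; 7 in all.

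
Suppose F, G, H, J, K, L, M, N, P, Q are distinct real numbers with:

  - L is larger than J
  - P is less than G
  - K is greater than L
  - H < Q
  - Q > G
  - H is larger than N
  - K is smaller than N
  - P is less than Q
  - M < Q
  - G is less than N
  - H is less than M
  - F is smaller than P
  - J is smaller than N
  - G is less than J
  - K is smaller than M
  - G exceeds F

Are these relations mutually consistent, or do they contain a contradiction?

consistent

The single ordering F < P < G < J < L < K < N < H < M < Q satisfies every listed relation, so no contradiction arises.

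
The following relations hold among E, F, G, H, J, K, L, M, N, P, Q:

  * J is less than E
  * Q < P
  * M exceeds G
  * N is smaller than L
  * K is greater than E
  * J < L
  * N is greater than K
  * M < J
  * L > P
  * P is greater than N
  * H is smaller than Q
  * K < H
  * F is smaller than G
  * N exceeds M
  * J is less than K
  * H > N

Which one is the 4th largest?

Piecing the relations together gives one ordering: F < G < M < J < E < K < N < H < Q < P < L.
Counting 4 from the largest end gives H.

H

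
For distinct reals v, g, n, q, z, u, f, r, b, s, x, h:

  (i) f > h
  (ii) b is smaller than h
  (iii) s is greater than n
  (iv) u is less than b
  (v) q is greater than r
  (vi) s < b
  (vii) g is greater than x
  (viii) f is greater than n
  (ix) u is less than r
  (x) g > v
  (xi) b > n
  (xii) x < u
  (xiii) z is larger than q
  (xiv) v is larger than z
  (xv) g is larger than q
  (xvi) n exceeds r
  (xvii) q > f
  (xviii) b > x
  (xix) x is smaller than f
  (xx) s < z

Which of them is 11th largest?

u

Piecing the relations together gives one ordering: x < u < r < n < s < b < h < f < q < z < v < g.
Counting 11 from the largest end gives u.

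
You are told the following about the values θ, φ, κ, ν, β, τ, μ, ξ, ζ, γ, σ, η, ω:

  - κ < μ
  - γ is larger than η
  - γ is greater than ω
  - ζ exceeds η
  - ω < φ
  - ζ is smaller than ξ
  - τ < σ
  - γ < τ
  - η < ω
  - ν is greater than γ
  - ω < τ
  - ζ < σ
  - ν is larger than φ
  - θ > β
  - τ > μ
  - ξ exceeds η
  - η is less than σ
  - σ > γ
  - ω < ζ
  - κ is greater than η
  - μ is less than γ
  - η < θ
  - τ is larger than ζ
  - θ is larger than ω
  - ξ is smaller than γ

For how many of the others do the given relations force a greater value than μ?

4

From μ the given relations immediately reach γ, τ.
From those, σ, ν — 4 in total.
Nothing else is reachable above μ; 4 in all.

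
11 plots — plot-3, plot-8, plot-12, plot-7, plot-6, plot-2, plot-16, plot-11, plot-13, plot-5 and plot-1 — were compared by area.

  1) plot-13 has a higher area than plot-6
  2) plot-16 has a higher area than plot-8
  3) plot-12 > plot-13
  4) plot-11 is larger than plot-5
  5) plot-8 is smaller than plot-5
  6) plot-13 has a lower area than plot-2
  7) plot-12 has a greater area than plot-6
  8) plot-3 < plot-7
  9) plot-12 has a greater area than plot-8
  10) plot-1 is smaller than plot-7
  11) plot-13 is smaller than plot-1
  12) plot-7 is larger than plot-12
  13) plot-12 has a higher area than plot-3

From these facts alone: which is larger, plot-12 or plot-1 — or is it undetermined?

Following every chain through plot-12: above plot-12 we get plot-7; below plot-12 we get plot-8, plot-3, plot-6, plot-13.
plot-1 is not reached, and no chain runs the other way from plot-1 to plot-12.
So the given relations leave the order of plot-12 and plot-1 undetermined.

undetermined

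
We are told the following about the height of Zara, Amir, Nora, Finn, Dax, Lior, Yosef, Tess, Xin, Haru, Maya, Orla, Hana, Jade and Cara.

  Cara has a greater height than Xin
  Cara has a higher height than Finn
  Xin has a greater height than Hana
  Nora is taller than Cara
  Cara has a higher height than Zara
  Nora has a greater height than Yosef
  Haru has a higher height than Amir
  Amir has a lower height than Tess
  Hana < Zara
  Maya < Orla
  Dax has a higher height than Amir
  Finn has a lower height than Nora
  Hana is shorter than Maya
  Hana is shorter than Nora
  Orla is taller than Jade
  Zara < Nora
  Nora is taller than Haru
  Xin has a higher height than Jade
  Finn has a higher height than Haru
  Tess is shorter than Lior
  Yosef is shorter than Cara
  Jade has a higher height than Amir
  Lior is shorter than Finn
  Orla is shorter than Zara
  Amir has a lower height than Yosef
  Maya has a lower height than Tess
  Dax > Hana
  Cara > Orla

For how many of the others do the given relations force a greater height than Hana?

10

From Hana the given relations immediately reach Maya, Xin, Zara, Dax, Nora.
From those, Tess, Orla, Cara — 8 in total.
From those, Lior — 9 in total.
From those, Finn — 10 in total.
No other element is forced above Hana by the given relations, so the count is 10.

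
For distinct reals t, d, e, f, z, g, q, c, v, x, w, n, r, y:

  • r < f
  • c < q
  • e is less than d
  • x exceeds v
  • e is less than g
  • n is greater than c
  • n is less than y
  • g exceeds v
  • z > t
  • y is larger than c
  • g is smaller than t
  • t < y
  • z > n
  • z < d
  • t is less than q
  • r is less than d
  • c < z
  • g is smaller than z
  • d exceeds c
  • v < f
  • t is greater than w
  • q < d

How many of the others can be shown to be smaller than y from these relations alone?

7

Directly below y: c, n, t.
One step further: g, w (5 so far).
One step further: e, v (7 so far).
No other element is forced below y by the given relations, so the count is 7.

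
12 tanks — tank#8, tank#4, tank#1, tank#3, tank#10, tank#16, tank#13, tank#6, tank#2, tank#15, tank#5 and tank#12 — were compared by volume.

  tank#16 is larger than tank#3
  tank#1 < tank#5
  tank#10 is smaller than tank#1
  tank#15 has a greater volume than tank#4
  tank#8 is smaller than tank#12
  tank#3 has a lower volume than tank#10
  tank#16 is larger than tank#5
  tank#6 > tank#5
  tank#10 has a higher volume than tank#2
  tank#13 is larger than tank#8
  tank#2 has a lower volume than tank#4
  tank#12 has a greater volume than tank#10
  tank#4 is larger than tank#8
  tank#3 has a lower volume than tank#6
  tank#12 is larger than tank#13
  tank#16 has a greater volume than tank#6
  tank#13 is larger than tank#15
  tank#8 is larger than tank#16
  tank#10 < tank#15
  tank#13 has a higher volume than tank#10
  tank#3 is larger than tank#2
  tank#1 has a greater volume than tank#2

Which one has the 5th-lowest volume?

tank#5

Chaining the given pairs: tank#2 < tank#3 < tank#10 < tank#1 < tank#5 < tank#6 < tank#16 < tank#8 < tank#4 < tank#15 < tank#13 < tank#12.
The 5th smallest is tank#5.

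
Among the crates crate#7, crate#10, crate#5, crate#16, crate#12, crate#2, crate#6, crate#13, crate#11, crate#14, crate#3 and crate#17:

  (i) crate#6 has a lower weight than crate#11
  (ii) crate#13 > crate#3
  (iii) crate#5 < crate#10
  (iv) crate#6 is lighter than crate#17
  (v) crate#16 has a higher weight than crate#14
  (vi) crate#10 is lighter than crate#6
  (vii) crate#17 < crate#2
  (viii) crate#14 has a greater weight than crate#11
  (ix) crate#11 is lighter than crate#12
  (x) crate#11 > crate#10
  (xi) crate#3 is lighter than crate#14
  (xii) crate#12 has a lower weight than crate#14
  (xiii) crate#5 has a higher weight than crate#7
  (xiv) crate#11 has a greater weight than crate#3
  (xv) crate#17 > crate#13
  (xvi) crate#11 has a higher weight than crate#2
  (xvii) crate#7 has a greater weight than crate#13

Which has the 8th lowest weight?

Piecing the relations together gives one ordering: crate#3 < crate#13 < crate#7 < crate#5 < crate#10 < crate#6 < crate#17 < crate#2 < crate#11 < crate#12 < crate#14 < crate#16.
The 8th smallest is crate#2.

crate#2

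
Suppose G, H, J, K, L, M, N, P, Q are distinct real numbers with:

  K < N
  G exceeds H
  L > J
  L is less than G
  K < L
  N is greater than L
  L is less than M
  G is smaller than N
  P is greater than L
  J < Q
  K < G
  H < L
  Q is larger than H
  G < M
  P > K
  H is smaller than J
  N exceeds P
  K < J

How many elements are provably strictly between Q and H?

Chaining upward from H reaches: J, L, G, M, P, N.
Chaining downward from Q reaches: K, J.
Strictly between H and Q are those in both lists: J — 1 element.

1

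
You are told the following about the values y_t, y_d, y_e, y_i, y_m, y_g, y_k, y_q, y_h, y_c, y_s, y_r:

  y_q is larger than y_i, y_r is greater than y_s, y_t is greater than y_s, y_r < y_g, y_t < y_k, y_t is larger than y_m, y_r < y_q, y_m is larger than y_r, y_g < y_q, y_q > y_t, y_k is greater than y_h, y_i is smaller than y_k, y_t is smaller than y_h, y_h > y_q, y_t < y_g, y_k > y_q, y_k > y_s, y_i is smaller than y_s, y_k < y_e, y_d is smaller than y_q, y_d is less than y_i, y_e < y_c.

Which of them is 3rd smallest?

The consecutive relations fix a unique order: y_d < y_i < y_s < y_r < y_m < y_t < y_g < y_q < y_h < y_k < y_e < y_c.
Counting 3 from the smallest end gives y_s.

y_s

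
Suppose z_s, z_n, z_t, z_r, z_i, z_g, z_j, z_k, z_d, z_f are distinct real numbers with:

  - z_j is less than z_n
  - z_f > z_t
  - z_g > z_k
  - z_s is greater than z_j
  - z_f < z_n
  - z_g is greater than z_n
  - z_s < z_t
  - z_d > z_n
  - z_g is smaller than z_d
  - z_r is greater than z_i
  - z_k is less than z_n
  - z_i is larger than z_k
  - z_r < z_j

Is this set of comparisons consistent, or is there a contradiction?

consistent

The single ordering z_k < z_i < z_r < z_j < z_s < z_t < z_f < z_n < z_g < z_d satisfies every listed relation, so no contradiction arises.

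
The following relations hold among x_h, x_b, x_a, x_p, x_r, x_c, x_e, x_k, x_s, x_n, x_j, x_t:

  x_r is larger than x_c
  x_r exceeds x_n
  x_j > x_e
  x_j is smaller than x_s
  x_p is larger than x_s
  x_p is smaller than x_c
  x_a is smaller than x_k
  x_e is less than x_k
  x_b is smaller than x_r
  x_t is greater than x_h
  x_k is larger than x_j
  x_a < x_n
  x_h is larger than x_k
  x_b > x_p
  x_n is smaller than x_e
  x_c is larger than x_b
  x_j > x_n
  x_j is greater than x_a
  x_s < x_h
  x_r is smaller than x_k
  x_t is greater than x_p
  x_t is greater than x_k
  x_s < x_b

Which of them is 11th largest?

Chaining the given pairs: x_a < x_n < x_e < x_j < x_s < x_p < x_b < x_c < x_r < x_k < x_h < x_t.
Counting 11 from the largest end gives x_n.

x_n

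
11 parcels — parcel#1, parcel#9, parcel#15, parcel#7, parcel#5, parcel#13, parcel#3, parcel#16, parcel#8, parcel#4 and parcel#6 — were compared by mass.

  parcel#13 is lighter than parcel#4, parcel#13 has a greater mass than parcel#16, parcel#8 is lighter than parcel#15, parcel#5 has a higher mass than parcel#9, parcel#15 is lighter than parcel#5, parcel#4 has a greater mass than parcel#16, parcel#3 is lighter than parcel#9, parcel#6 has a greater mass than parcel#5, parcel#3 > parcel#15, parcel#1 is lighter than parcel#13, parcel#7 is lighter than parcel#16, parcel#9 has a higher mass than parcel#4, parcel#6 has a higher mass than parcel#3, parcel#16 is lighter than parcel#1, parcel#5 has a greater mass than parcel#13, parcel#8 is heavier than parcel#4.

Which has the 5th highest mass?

parcel#15

Chaining the given pairs: parcel#7 < parcel#16 < parcel#1 < parcel#13 < parcel#4 < parcel#8 < parcel#15 < parcel#3 < parcel#9 < parcel#5 < parcel#6.
Counting 5 from the largest end gives parcel#15.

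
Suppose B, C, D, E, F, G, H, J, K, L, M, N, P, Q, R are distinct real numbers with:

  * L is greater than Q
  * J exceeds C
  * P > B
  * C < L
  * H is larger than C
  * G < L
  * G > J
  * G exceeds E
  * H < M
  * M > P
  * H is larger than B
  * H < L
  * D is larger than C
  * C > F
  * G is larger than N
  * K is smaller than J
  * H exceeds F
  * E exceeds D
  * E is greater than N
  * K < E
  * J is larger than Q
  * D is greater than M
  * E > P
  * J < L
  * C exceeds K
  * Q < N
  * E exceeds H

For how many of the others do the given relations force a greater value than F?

8

The elements the relations force above F are C, J, H, M, D, E, G, L — no chain reaches any other.
That is 8.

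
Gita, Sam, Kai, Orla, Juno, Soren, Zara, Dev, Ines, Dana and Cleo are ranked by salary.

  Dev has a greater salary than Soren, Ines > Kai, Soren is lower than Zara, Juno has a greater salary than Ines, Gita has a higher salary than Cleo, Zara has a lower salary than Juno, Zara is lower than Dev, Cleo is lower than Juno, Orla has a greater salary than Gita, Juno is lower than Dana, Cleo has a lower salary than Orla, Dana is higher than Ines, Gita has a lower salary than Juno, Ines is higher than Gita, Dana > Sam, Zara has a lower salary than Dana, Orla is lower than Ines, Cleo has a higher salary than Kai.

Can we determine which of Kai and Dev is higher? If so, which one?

Following every chain through Kai: above Kai we get Cleo, Gita, Orla, Ines, Juno, Dana.
Dev is not reached, and no chain runs the other way from Dev to Kai.
So the given relations leave the order of Kai and Dev undetermined.

undetermined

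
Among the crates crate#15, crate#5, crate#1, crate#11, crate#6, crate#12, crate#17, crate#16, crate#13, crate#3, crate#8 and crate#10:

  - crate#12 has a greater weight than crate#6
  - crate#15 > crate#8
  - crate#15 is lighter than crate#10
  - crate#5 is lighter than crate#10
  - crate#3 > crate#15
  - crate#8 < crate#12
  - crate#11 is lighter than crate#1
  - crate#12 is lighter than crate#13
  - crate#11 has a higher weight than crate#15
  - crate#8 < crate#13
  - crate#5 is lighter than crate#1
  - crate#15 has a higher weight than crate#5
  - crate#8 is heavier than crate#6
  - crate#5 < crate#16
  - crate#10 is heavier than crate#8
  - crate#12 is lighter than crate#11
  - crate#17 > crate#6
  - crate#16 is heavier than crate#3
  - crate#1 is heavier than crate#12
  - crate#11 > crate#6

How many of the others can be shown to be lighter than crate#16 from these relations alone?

5

From crate#16 the given relations immediately reach crate#5, crate#3.
From those, crate#15 — 3 in total.
From those, crate#8 — 4 in total.
From those, crate#6 — 5 in total.
No other element is forced below crate#16 by the given relations, so the count is 5.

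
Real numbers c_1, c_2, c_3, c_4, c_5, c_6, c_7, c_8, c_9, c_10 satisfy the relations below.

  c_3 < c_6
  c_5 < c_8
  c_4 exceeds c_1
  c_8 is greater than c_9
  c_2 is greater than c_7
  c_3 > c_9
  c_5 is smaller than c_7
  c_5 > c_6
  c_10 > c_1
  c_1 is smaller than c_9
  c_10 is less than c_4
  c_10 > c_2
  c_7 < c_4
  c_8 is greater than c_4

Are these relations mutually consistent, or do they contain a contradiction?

consistent

Every relation is compatible with c_1 < c_9 < c_3 < c_6 < c_5 < c_7 < c_2 < c_10 < c_4 < c_8; the set is consistent.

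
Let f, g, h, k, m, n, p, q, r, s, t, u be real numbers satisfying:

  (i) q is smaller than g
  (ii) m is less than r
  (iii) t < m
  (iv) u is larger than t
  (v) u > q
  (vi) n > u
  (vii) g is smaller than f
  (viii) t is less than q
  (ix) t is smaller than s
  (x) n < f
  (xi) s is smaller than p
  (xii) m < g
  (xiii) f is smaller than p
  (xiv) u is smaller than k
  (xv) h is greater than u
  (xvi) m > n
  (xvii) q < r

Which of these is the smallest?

q is not least since t < q; u is not least since q < u; n is not least since u < n; s is not least since t < s; k is not least since u < k; m is not least since t < m; h is not least since u < h; g is not least since m < g; f is not least since g < f; p is not least since s < p; r is not least since m < r.
Only t has nothing below it, so t is the smallest.

t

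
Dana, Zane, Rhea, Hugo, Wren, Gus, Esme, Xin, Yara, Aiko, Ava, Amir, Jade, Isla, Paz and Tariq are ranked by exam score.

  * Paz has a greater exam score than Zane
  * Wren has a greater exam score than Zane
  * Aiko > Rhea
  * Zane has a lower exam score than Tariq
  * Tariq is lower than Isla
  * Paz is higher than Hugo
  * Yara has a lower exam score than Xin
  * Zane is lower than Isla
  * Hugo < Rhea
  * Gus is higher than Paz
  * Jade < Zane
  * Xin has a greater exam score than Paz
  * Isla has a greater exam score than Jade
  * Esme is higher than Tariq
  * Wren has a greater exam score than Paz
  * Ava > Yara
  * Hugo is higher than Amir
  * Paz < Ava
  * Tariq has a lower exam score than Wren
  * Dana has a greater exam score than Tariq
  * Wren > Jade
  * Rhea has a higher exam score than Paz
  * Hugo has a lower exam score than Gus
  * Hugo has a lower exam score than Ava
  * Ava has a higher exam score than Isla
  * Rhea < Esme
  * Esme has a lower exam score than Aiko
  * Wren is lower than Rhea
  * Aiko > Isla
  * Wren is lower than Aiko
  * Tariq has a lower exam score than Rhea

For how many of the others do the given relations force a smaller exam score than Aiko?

From Aiko the given relations immediately reach Wren, Rhea, Isla, Esme.
From those, Jade, Hugo, Zane, Tariq, Paz — 9 in total.
From those, Amir — 10 in total.
Nothing else is reachable below Aiko; 10 in all.

10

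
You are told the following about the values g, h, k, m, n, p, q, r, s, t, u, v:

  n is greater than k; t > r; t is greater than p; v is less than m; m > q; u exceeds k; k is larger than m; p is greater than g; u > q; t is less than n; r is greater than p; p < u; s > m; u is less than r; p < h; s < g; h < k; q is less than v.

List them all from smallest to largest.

The consecutive links are each given: q < v; v < m; m < s; s < g; g < p; p < h; h < k; k < u; u < r; r < t; t < n.

q < v < m < s < g < p < h < k < u < r < t < n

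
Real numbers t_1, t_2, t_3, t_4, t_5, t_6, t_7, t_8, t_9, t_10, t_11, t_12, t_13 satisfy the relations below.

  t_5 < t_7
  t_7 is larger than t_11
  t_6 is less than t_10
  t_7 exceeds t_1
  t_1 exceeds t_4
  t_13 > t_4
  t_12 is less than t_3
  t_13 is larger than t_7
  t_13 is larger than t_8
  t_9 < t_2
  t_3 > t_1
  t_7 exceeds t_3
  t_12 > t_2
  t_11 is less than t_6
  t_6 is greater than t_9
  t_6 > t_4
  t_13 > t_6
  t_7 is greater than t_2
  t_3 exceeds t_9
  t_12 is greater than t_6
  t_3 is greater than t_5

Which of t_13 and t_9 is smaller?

t_9 < t_6 and t_6 < t_12 give t_9 < t_12.
Then t_12 < t_3 extends the chain to t_3.
Then t_3 < t_7 extends the chain to t_7.
With t_7 < t_13: t_9 < t_6 < t_12 < t_3 < t_7 < t_13.
So t_9 < t_13; t_9 is the smaller of the two.

t_9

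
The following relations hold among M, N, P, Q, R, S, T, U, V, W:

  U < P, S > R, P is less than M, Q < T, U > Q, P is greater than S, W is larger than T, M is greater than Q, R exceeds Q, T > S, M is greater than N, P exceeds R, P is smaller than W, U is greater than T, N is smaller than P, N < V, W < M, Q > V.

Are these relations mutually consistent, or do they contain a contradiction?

Every relation is compatible with N < V < Q < R < S < T < U < P < W < M; the set is consistent.

consistent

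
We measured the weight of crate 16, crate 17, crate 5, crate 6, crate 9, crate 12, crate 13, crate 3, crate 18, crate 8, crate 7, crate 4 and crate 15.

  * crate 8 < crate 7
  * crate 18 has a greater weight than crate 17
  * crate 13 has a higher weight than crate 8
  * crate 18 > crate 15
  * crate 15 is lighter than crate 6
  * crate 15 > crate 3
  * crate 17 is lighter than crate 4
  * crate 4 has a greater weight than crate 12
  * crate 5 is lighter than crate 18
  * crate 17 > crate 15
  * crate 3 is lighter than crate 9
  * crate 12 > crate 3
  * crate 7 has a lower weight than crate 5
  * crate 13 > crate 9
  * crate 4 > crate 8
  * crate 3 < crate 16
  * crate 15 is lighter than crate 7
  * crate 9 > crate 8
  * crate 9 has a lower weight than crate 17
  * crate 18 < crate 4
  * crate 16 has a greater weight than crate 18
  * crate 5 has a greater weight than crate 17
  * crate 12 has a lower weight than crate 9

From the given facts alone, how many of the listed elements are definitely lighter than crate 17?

Directly below crate 17: crate 9, crate 15.
One step further: crate 3, crate 8, crate 12 (5 so far).
Nothing else is reachable below crate 17; 5 in all.

5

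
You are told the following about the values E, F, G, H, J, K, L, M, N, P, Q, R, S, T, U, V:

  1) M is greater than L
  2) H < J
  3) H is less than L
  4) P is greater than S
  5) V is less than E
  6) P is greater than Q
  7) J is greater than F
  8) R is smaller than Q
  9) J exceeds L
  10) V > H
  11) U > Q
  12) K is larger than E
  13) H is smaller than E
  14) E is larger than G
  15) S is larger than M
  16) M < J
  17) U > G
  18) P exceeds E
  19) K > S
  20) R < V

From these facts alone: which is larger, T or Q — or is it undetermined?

Following every chain through T: nothing is chained to T.
Q is not reached, and no chain runs the other way from Q to T.
So the given relations leave the order of T and Q undetermined.

undetermined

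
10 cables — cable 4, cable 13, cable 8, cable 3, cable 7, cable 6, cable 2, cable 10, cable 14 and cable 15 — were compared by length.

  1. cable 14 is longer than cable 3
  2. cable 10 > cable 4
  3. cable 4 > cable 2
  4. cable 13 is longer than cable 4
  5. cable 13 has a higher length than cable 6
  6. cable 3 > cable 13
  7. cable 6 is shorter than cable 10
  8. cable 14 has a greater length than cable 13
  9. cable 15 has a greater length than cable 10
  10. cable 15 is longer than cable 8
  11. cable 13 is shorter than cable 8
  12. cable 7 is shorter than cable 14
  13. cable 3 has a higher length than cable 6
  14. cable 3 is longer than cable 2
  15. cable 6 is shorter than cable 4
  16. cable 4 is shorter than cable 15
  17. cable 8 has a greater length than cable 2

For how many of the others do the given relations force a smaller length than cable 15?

The elements the relations force below cable 15 are cable 2, cable 6, cable 4, cable 13, cable 8, cable 10 — no chain reaches any other.
That is 6.

6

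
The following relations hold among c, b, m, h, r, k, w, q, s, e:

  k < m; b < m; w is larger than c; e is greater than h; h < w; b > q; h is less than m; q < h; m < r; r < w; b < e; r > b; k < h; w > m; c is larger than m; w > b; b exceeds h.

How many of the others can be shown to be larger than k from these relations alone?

7

From k the given relations immediately reach h, m.
From those, b, c, r, e, w — 7 in total.
No other element is forced above k by the given relations, so the count is 7.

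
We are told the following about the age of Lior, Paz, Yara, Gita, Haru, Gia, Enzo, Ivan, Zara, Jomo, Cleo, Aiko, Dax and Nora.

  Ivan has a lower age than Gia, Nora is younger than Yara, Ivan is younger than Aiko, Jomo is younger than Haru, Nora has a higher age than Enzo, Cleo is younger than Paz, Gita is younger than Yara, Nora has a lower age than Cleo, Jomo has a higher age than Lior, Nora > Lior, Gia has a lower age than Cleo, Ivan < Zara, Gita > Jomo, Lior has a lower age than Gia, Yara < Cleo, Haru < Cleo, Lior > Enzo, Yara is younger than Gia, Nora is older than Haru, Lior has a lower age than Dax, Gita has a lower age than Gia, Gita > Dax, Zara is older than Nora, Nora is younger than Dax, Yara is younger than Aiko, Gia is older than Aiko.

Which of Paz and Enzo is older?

Link the given pairs in sequence: Enzo < Lior; Lior < Jomo; Jomo < Haru; Haru < Nora; Nora < Dax; Dax < Gita; Gita < Yara; Yara < Aiko; Aiko < Gia; Gia < Cleo; Cleo < Paz.
Chaining these gives Enzo < Lior < Jomo < Haru < Nora < Dax < Gita < Yara < Aiko < Gia < Cleo < Paz.
So Enzo < Paz; Paz is the older of the two.

Paz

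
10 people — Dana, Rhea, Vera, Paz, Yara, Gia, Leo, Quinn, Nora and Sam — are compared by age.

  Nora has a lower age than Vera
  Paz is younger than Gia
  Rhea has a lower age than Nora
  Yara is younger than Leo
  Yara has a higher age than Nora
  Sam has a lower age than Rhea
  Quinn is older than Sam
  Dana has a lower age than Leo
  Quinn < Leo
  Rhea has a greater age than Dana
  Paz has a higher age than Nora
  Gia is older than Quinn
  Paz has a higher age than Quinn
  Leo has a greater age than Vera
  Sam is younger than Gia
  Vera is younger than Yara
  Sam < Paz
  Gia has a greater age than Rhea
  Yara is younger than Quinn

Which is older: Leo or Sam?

Leo

Chaining the given relations: Sam < Rhea < Nora < Vera < Yara < Quinn < Leo.
So Sam < Leo; Leo is the older of the two.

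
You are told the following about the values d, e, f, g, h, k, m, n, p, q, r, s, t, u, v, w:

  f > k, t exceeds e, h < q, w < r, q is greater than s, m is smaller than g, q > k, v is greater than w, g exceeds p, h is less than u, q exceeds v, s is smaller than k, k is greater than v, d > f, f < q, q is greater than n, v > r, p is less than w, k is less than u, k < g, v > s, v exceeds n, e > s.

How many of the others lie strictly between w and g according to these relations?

The relations place w below g. An element lies strictly between them when it is forced above w and also forced below g.
Above w: {r, v, k, f, u, q, d}. Below g: {p, m, s, n, r, v, k}.
Intersection: {r, v, k} — 3.

3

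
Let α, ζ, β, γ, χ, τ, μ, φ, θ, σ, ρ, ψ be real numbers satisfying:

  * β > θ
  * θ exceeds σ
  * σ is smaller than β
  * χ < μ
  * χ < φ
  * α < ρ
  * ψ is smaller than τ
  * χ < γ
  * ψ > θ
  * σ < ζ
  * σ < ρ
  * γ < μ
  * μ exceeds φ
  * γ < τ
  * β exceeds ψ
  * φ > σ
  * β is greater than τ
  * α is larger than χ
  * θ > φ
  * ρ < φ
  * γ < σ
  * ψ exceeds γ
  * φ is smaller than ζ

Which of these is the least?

Chaining upward from χ: directly above it, α, γ, φ, μ; then σ, ρ, θ, ζ, ψ, τ; then β.
That covers every other element, and nothing is given below χ, so χ is the least.

χ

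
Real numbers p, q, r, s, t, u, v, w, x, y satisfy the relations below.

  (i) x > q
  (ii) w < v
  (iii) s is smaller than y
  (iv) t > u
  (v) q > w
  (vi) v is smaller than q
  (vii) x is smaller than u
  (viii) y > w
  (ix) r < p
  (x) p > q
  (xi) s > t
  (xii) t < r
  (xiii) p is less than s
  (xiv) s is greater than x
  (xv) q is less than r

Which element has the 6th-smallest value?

The consecutive relations fix a unique order: w < v < q < x < u < t < r < p < s < y.
The 6th smallest is t.

t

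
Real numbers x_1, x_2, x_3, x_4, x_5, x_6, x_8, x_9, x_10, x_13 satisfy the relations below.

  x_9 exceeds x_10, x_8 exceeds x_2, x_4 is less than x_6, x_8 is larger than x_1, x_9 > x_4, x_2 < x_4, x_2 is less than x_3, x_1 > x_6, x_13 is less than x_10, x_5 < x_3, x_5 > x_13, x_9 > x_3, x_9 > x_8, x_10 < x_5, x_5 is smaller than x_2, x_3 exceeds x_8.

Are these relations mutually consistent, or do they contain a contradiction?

consistent

The single ordering x_13 < x_10 < x_5 < x_2 < x_4 < x_6 < x_1 < x_8 < x_3 < x_9 satisfies every listed relation, so no contradiction arises.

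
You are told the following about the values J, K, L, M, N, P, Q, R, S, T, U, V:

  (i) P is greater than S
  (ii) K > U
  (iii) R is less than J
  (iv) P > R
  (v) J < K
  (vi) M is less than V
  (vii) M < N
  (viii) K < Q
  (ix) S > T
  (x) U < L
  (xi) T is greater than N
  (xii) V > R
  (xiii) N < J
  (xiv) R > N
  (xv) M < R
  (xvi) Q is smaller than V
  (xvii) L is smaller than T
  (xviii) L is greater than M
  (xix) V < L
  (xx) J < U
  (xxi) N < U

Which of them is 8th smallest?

V

Piecing the relations together gives one ordering: M < N < R < J < U < K < Q < V < L < T < S < P.
Counting 8 from the smallest end gives V.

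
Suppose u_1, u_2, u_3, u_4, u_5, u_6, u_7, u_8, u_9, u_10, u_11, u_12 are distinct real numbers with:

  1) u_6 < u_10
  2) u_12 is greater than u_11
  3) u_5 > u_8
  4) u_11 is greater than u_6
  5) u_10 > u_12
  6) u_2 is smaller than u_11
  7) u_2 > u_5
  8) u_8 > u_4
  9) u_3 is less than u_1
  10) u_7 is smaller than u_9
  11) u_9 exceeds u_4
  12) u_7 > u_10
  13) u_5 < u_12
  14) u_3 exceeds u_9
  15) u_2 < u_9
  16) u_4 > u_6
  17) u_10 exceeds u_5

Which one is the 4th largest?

Piecing the relations together gives one ordering: u_6 < u_4 < u_8 < u_5 < u_2 < u_11 < u_12 < u_10 < u_7 < u_9 < u_3 < u_1.
Counting 4 from the largest end gives u_7.

u_7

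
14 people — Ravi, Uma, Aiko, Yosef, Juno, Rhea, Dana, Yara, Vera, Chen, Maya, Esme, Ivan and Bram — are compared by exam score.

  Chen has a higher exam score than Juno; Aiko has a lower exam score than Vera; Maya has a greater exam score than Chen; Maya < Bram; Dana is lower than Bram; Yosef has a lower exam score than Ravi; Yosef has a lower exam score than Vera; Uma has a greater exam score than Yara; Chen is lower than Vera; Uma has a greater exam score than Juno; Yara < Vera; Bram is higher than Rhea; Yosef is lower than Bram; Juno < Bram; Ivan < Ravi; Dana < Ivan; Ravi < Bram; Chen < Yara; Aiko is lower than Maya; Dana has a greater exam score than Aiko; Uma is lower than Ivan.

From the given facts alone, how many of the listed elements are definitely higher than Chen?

7

From Chen the given relations immediately reach Yara, Maya, Vera.
From those, Uma, Bram — 5 in total.
From those, Ivan — 6 in total.
From those, Ravi — 7 in total.
No other element is forced above Chen by the given relations, so the count is 7.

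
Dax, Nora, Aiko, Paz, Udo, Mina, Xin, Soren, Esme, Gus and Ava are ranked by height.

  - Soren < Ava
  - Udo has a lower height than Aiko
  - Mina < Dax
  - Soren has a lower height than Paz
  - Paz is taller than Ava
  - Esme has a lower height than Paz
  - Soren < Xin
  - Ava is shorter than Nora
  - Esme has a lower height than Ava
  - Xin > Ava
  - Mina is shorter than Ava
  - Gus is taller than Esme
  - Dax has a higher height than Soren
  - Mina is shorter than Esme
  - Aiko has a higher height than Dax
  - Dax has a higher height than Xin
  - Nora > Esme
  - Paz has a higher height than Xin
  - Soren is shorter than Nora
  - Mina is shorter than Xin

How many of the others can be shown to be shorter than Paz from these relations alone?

From Paz the given relations immediately reach Soren, Esme, Ava, Xin.
From those, Mina — 5 in total.
No other element is forced below Paz by the given relations, so the count is 5.

5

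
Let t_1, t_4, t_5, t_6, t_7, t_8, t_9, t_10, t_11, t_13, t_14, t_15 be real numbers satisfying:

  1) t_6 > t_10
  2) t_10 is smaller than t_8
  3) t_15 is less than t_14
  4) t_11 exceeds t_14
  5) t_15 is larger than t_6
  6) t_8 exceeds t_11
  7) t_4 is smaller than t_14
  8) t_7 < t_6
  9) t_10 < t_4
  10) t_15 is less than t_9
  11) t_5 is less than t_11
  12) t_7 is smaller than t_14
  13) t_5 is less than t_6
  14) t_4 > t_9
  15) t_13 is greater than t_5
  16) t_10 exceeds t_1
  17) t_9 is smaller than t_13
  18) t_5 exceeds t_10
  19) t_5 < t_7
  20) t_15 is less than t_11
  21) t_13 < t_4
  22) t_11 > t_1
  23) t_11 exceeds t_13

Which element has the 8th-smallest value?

Chaining the given pairs: t_1 < t_10 < t_5 < t_7 < t_6 < t_15 < t_9 < t_13 < t_4 < t_14 < t_11 < t_8.
Counting 8 from the smallest end gives t_13.

t_13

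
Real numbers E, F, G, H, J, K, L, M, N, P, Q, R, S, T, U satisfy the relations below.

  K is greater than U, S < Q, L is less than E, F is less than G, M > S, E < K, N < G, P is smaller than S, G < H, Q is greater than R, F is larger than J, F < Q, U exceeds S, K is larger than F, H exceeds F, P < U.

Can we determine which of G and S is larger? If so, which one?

Following every chain through S: above S we get U, Q, M, K; below S we get P.
G is not reached, and no chain runs the other way from G to S.
So the given relations leave the order of S and G undetermined.

undetermined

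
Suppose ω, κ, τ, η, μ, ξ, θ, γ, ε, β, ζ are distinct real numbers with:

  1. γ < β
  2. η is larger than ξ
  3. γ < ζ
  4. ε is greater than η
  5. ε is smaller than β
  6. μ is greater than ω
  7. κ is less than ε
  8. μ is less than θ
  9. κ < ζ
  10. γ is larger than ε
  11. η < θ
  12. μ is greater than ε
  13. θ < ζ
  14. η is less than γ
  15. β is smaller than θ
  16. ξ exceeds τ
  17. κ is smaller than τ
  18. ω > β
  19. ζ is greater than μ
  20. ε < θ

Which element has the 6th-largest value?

Chaining the given pairs: κ < τ < ξ < η < ε < γ < β < ω < μ < θ < ζ.
Counting 6 from the largest end gives γ.

γ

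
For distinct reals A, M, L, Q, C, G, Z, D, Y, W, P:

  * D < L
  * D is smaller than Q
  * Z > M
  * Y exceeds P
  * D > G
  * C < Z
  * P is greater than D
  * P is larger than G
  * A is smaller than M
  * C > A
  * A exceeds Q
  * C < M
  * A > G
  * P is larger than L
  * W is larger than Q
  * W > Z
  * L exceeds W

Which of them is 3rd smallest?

Q

The consecutive relations fix a unique order: G < D < Q < A < C < M < Z < W < L < P < Y.
Counting 3 from the smallest end gives Q.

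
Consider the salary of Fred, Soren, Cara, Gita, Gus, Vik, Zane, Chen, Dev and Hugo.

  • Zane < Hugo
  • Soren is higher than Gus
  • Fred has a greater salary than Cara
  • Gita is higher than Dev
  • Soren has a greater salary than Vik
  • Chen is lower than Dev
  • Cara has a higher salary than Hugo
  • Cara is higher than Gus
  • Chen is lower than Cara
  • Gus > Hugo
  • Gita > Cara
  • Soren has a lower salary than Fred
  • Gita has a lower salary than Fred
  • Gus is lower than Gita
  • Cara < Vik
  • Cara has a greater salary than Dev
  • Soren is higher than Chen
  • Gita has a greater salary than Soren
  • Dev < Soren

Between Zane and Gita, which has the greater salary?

Gita

Link the given pairs in sequence: Zane < Hugo; Hugo < Gus; Gus < Cara; Cara < Vik; Vik < Soren; Soren < Gita.
Chaining these gives Zane < Hugo < Gus < Cara < Vik < Soren < Gita.
So Zane < Gita; Gita is the higher of the two.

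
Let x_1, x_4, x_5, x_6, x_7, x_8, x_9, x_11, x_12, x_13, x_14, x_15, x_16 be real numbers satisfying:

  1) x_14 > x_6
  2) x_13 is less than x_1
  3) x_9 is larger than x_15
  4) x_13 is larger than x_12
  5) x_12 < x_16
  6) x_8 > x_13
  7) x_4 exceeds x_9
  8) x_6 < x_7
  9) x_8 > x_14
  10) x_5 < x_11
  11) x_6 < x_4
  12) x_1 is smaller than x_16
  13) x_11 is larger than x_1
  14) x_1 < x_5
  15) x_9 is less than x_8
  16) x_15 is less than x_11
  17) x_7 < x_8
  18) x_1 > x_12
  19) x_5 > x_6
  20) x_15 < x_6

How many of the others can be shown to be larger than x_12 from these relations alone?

6

From x_12 the given relations immediately reach x_13, x_1, x_16.
From those, x_8, x_5, x_11 — 6 in total.
Nothing else is reachable above x_12; 6 in all.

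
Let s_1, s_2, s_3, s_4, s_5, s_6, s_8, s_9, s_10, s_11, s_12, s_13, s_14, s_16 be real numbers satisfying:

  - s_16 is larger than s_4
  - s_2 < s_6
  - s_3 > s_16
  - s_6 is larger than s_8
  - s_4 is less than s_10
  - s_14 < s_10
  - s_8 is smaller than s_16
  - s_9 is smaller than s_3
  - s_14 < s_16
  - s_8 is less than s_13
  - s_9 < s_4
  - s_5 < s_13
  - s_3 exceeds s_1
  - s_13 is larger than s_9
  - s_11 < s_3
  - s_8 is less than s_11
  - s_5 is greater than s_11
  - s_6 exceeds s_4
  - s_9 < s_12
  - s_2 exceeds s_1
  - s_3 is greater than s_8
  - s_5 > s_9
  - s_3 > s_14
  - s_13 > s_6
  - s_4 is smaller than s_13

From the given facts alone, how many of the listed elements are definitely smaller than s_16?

4

The elements the relations force below s_16 are s_8, s_9, s_4, s_14 — no chain reaches any other.
That is 4.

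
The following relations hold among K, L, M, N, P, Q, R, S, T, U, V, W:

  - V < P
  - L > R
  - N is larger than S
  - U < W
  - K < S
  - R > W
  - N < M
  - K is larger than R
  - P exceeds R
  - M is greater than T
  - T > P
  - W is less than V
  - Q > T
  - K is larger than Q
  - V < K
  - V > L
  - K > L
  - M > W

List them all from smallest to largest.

Each adjacent pair is fixed by a given relation: U < W; W < R; R < L; L < V; V < P; P < T; T < Q; Q < K; K < S; S < N; N < M. Chaining them end to end gives the full order.

U < W < R < L < V < P < T < Q < K < S < N < M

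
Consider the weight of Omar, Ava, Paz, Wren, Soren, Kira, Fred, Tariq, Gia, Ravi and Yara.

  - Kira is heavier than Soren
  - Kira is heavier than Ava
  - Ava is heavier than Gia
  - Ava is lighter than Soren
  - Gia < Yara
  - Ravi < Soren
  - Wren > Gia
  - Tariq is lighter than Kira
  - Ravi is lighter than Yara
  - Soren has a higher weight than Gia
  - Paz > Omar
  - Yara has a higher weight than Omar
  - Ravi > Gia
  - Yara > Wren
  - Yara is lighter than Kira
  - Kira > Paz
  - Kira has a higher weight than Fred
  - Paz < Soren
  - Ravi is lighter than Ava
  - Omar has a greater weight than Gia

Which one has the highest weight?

Chaining downward from Kira: directly below it, Tariq, Fred, Paz, Ava, Soren, Yara; then Gia, Omar, Wren, Ravi.
That covers every other element, and nothing is given above Kira, so Kira is the highest weight.

Kira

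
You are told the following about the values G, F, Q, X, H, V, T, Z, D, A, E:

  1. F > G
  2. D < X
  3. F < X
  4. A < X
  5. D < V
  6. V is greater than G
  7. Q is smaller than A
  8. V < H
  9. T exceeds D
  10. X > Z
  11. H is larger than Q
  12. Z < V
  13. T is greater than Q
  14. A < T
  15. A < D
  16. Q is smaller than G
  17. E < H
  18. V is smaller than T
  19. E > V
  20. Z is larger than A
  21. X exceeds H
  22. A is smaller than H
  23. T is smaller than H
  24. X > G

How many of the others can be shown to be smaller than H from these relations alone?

From H the given relations immediately reach Q, A, V, T, E.
From those, Z, G, D — 8 in total.
No other element is forced below H by the given relations, so the count is 8.

8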